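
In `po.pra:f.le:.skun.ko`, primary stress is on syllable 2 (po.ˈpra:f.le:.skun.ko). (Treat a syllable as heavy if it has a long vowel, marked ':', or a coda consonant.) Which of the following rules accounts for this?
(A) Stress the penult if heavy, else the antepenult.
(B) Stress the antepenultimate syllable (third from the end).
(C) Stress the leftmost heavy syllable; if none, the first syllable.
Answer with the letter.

C

Rule A → syllable 4 (observed: 2).
Rule B → syllable 3 (observed: 2).
Rule C → syllable 2 ✓.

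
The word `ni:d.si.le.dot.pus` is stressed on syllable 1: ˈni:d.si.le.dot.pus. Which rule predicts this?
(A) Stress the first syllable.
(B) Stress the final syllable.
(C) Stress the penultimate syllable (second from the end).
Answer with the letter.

Rule A → syllable 1 ✓.
Rule B → syllable 5 (observed: 1).
Rule C → syllable 4 (observed: 1).

A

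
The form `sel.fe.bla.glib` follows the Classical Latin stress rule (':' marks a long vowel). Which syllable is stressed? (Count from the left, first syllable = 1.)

Classical Latin: stress the penult if heavy (long vowel or closed), else the antepenult.
Weights: 2 fe L, 3 bla L, 4 glib H.
The penult (syllable 3, bla) is light, so stress falls on the antepenult (syllable 2, fe).
Stress on syllable 2: sel.ˈfe.bla.glib.

2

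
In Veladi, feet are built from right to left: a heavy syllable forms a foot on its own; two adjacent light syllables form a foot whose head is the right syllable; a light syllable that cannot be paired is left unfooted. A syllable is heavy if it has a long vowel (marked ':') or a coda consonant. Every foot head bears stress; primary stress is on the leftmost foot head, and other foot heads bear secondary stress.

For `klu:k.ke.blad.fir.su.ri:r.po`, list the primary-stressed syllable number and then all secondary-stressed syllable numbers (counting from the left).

Weights: 1 klu:k H, 2 ke L, 3 blad H, 4 fir H, 5 su L, 6 ri:r H, 7 po L.
Parse right to left (heavy = foot alone; LL = one foot; stranded L unfooted): (ˈklu:k) ke (ˈblad) (ˈfir) su (ˈri:r) po.
Foot heads: 1, 3, 4, 6.
Primary stress on the leftmost head = syllable 1.
Secondary stress on 3, 4, 6: ˈklu:k.ke.ˌblad.ˌfir.su.ˌri:r.po.

primary 1, secondary 3, 4, 6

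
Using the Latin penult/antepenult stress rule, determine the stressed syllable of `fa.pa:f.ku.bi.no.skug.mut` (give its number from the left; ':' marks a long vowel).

6

Classical Latin: stress the penult if heavy (long vowel or closed), else the antepenult.
Weights: 5 no L, 6 skug H, 7 mut H.
The penult (syllable 6, skug) is heavy, so it takes stress.
Stress on syllable 6: fa.pa:f.ku.bi.no.ˈskug.mut.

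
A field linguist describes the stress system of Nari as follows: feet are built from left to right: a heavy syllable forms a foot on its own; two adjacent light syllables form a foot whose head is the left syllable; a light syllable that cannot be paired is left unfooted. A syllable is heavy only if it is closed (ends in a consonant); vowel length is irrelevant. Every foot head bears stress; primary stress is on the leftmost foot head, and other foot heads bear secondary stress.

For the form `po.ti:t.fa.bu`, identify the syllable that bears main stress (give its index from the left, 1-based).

Weights: 1 po L, 2 ti:t H, 3 fa L, 4 bu L.
Parse left to right (heavy = foot alone; LL = one foot; stranded L unfooted): po (ˈti:t) (ˈfa.bu).
Foot heads: 2, 3.
Primary stress on the leftmost head = syllable 2.
Primary stress: syllable 2 → po.ˈti:t.fa.bu.

2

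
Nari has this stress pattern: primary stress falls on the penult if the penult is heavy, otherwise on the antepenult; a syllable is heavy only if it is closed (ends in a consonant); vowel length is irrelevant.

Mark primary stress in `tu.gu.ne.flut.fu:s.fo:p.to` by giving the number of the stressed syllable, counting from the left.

6

Weights: 5 fu:s H, 6 fo:p H, 7 to L.
The penult (syllable 6, fo:p) is heavy, so it takes stress.
Primary stress: syllable 6 → tu.gu.ne.flut.fu:s.ˈfo:p.to.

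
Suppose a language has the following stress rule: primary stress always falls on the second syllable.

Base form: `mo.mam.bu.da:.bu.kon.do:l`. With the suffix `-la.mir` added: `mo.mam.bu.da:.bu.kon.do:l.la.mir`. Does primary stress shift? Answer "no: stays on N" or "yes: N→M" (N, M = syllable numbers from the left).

no: stays on 2

Base `mo.mam.bu.da:.bu.kon.do:l` (7 syllables):
  The word has 7 syllables; the second syllable is syllable 2 (mam).
  → primary stress on syllable 2.
Suffixed `mo.mam.bu.da:.bu.kon.do:l.la.mir` (9 syllables):
  The word has 9 syllables; the second syllable is syllable 2 (mam).
  → primary stress on syllable 2.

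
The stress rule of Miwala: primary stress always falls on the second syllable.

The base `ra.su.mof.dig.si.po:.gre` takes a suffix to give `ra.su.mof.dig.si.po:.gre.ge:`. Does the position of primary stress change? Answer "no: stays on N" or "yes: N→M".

Base `ra.su.mof.dig.si.po:.gre` (7 syllables):
  The word has 7 syllables; the second syllable is syllable 2 (su).
  → primary stress on syllable 2.
Suffixed `ra.su.mof.dig.si.po:.gre.ge:` (8 syllables):
  The word has 8 syllables; the second syllable is syllable 2 (su).
  → primary stress on syllable 2.

no: stays on 2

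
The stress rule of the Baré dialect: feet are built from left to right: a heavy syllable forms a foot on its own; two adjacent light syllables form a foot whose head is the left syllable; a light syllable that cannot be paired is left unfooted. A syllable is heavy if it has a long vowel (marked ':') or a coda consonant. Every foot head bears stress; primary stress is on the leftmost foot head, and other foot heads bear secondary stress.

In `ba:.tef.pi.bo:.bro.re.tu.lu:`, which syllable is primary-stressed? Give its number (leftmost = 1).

Weights: 1 ba: H, 2 tef H, 3 pi L, 4 bo: H, 5 bro L, 6 re L, 7 tu L, 8 lu: H.
Parse left to right (heavy = foot alone; LL = one foot; stranded L unfooted): (ˈba:) (ˈtef) pi (ˈbo:) (ˈbro.re) tu (ˈlu:).
Foot heads: 1, 2, 4, 5, 8.
Primary stress on the leftmost head = syllable 1.
Primary stress: syllable 1 → ˈba:.tef.pi.bo:.bro.re.tu.lu:.

1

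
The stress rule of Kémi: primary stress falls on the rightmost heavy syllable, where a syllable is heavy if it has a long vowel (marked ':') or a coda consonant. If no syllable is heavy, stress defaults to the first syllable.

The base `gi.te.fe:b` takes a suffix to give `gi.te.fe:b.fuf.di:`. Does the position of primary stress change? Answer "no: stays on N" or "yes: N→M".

Base `gi.te.fe:b` (3 syllables):
  Weights: 1 gi L, 2 te L, 3 fe:b H.
  Heavy syllables in the domain: 3. The rightmost is syllable 3 (fe:b).
  → primary stress on syllable 3.
Suffixed `gi.te.fe:b.fuf.di:` (5 syllables):
  Weights: 1 gi L, 2 te L, 3 fe:b H, 4 fuf H, 5 di: H.
  Heavy syllables in the domain: 3, 4, 5. The rightmost is syllable 5 (di:).
  → primary stress on syllable 5.

yes: 3→5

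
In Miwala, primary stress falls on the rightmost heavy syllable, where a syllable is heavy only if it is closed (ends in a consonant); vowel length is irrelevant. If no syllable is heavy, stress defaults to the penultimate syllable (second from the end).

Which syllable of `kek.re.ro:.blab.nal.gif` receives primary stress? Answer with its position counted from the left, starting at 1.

Weights: 1 kek H, 2 re L, 3 ro: L, 4 blab H, 5 nal H, 6 gif H.
Heavy syllables in the domain: 1, 4, 5, 6. The rightmost is syllable 6 (gif).
Primary stress: syllable 6 → kek.re.ro:.blab.nal.ˈgif.

6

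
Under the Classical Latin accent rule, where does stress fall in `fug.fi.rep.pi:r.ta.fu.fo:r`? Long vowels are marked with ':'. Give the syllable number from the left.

Classical Latin: stress the penult if heavy (long vowel or closed), else the antepenult.
Weights: 5 ta L, 6 fu L, 7 fo:r H.
The penult (syllable 6, fu) is light, so stress falls on the antepenult (syllable 5, ta).
Stress on syllable 5: fug.fi.rep.pi:r.ˈta.fu.fo:r.

5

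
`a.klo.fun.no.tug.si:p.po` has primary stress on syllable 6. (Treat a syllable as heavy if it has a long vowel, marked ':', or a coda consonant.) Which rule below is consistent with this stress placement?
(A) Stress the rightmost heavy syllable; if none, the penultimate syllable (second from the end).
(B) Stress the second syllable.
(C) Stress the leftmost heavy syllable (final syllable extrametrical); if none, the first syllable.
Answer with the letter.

A

Rule A → syllable 6 ✓.
Rule B → syllable 2 (observed: 6).
Rule C → syllable 3 (observed: 6).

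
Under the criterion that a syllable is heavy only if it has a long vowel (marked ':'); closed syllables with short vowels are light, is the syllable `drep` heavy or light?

`drep`: short vowel, closed (coda /p/). Short vowel → light.

light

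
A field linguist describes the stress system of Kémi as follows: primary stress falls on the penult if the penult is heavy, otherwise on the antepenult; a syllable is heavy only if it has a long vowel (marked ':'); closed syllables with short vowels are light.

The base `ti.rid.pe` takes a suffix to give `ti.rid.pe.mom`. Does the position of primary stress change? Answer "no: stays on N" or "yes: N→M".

yes: 1→2

Base `ti.rid.pe` (3 syllables):
  Weights: 1 ti L, 2 rid L, 3 pe L.
  The penult (syllable 2, rid) is light, so stress falls on the antepenult (syllable 1, ti).
  → primary stress on syllable 1.
Suffixed `ti.rid.pe.mom` (4 syllables):
  Weights: 2 rid L, 3 pe L, 4 mom L.
  The penult (syllable 3, pe) is light, so stress falls on the antepenult (syllable 2, rid).
  → primary stress on syllable 2.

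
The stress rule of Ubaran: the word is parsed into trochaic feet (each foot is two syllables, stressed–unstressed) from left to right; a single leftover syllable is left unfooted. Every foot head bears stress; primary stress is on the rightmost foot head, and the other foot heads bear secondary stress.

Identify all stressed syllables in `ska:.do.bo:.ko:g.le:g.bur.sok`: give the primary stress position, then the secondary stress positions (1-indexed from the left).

primary 5, secondary 1, 3

Parse left to right into trochaic (ˈσσ) feet: (ˈska:.do) (ˈbo:.ko:g) (ˈle:g.bur) sok. Syllable 7 is left unfooted.
Foot heads (stressed positions): 1, 3, 5.
End Rule Rightmost: primary stress on the rightmost head = syllable 5.
Secondary stress on 1, 3: ˌska:.do.ˌbo:.ko:g.ˈle:g.bur.sok.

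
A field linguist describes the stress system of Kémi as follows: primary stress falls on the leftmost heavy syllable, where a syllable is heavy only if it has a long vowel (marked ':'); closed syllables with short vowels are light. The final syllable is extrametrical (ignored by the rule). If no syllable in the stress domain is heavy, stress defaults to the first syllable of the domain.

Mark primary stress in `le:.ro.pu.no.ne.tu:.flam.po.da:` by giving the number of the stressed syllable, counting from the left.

The final syllable (9, da:) is extrametrical; the stress domain is syllables 1–8.
Weights: 1 le: H, 2 ro L, 3 pu L, 4 no L, 5 ne L, 6 tu: H, 7 flam L, 8 po L.
Heavy syllables in the domain: 1, 6. The leftmost is syllable 1 (le:).
Primary stress: syllable 1 → ˈle:.ro.pu.no.ne.tu:.flam.po.da:.

1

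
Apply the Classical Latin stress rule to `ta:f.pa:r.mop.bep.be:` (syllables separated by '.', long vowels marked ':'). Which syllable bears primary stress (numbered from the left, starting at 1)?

Classical Latin: stress the penult if heavy (long vowel or closed), else the antepenult.
Weights: 3 mop H, 4 bep H, 5 be: H.
The penult (syllable 4, bep) is heavy, so it takes stress.
Stress on syllable 4: ta:f.pa:r.mop.ˈbep.be:.

4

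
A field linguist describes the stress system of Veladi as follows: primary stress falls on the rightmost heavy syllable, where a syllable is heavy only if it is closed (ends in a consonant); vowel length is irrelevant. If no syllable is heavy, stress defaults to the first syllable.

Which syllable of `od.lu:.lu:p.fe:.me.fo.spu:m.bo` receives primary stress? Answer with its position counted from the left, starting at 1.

Weights: 1 od H, 2 lu: L, 3 lu:p H, 4 fe: L, 5 me L, 6 fo L, 7 spu:m H, 8 bo L.
Heavy syllables in the domain: 1, 3, 7. The rightmost is syllable 7 (spu:m).
Primary stress: syllable 7 → od.lu:.lu:p.fe:.me.fo.ˈspu:m.bo.

7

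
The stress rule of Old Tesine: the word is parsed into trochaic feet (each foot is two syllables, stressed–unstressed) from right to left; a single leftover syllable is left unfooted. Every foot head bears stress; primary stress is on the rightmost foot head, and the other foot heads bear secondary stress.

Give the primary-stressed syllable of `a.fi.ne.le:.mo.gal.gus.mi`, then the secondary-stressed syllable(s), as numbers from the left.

primary 7, secondary 1, 3, 5

Parse right to left into trochaic (ˈσσ) feet: (ˈa.fi) (ˈne.le:) (ˈmo.gal) (ˈgus.mi).
Foot heads (stressed positions): 1, 3, 5, 7.
End Rule Rightmost: primary stress on the rightmost head = syllable 7.
Secondary stress on 1, 3, 5: ˌa.fi.ˌne.le:.ˌmo.gal.ˈgus.mi.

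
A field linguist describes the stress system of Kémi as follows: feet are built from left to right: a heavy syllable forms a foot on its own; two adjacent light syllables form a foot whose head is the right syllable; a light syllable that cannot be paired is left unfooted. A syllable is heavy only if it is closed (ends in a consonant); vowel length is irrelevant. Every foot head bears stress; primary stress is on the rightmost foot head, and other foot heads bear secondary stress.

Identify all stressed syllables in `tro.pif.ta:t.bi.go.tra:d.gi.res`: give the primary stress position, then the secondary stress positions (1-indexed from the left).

primary 8, secondary 2, 3, 5, 6

Weights: 1 tro L, 2 pif H, 3 ta:t H, 4 bi L, 5 go L, 6 tra:d H, 7 gi L, 8 res H.
Parse left to right (heavy = foot alone; LL = one foot; stranded L unfooted): tro (ˈpif) (ˈta:t) (bi.ˈgo) (ˈtra:d) gi (ˈres).
Foot heads: 2, 3, 5, 6, 8.
Primary stress on the rightmost head = syllable 8.
Secondary stress on 2, 3, 5, 6: tro.ˌpif.ˌta:t.bi.ˌgo.ˌtra:d.gi.ˈres.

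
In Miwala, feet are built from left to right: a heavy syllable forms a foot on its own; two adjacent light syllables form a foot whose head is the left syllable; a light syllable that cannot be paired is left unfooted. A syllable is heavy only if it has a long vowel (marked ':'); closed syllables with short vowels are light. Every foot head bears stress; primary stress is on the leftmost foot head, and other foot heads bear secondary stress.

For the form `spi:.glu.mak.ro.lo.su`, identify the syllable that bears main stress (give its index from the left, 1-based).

Weights: 1 spi: H, 2 glu L, 3 mak L, 4 ro L, 5 lo L, 6 su L.
Parse left to right (heavy = foot alone; LL = one foot; stranded L unfooted): (ˈspi:) (ˈglu.mak) (ˈro.lo) su.
Foot heads: 1, 2, 4.
Primary stress on the leftmost head = syllable 1.
Primary stress: syllable 1 → ˈspi:.glu.mak.ro.lo.su.

1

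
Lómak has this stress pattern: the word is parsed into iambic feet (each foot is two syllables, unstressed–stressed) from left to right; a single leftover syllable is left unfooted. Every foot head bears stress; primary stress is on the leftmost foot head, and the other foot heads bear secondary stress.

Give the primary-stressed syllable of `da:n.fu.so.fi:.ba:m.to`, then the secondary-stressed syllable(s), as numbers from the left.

primary 2, secondary 4, 6

Parse left to right into iambic (σˈσ) feet: (da:n.ˈfu) (so.ˈfi:) (ba:m.ˈto).
Foot heads (stressed positions): 2, 4, 6.
End Rule Leftmost: primary stress on the leftmost head = syllable 2.
Secondary stress on 4, 6: da:n.ˈfu.so.ˌfi:.ba:m.ˌto.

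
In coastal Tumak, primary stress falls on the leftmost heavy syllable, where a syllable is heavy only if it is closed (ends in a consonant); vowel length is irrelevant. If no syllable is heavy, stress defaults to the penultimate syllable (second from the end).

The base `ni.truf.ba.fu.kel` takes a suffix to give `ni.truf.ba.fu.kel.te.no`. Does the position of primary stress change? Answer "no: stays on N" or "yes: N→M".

no: stays on 2

Base `ni.truf.ba.fu.kel` (5 syllables):
  Weights: 1 ni L, 2 truf H, 3 ba L, 4 fu L, 5 kel H.
  Heavy syllables in the domain: 2, 5. The leftmost is syllable 2 (truf).
  → primary stress on syllable 2.
Suffixed `ni.truf.ba.fu.kel.te.no` (7 syllables):
  Weights: 1 ni L, 2 truf H, 3 ba L, 4 fu L, 5 kel H, 6 te L, 7 no L.
  Heavy syllables in the domain: 2, 5. The leftmost is syllable 2 (truf).
  → primary stress on syllable 2.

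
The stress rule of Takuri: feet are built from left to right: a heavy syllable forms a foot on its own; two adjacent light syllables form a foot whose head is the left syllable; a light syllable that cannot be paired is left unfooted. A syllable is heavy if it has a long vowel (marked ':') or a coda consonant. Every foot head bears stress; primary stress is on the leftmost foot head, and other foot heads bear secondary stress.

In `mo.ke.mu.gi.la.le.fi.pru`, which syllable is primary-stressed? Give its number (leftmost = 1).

1

Weights: 1 mo L, 2 ke L, 3 mu L, 4 gi L, 5 la L, 6 le L, 7 fi L, 8 pru L.
Parse left to right (heavy = foot alone; LL = one foot; stranded L unfooted): (ˈmo.ke) (ˈmu.gi) (ˈla.le) (ˈfi.pru).
Foot heads: 1, 3, 5, 7.
Primary stress on the leftmost head = syllable 1.
Primary stress: syllable 1 → ˈmo.ke.mu.gi.la.le.fi.pru.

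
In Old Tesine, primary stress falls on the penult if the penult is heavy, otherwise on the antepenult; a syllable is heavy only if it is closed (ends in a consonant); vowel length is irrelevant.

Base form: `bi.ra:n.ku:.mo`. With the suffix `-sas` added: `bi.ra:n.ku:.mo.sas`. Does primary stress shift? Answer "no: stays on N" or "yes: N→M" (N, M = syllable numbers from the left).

yes: 2→3

Base `bi.ra:n.ku:.mo` (4 syllables):
  Weights: 2 ra:n H, 3 ku: L, 4 mo L.
  The penult (syllable 3, ku:) is light, so stress falls on the antepenult (syllable 2, ra:n).
  → primary stress on syllable 2.
Suffixed `bi.ra:n.ku:.mo.sas` (5 syllables):
  Weights: 3 ku: L, 4 mo L, 5 sas H.
  The penult (syllable 4, mo) is light, so stress falls on the antepenult (syllable 3, ku:).
  → primary stress on syllable 3.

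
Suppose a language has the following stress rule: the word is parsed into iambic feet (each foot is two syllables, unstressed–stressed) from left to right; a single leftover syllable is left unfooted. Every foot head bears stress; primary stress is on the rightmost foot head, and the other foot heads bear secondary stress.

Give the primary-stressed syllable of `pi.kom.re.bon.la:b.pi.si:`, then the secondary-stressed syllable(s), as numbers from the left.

primary 6, secondary 2, 4

Parse left to right into iambic (σˈσ) feet: (pi.ˈkom) (re.ˈbon) (la:b.ˈpi) si:. Syllable 7 is left unfooted.
Foot heads (stressed positions): 2, 4, 6.
End Rule Rightmost: primary stress on the rightmost head = syllable 6.
Secondary stress on 2, 4: pi.ˌkom.re.ˌbon.la:b.ˈpi.si:.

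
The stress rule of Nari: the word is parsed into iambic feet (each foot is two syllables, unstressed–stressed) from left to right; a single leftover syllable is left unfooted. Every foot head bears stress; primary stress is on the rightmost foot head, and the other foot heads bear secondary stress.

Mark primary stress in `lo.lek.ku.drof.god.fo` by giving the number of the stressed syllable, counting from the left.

6

Parse left to right into iambic (σˈσ) feet: (lo.ˈlek) (ku.ˈdrof) (god.ˈfo).
Foot heads (stressed positions): 2, 4, 6.
End Rule Rightmost: primary stress on the rightmost head = syllable 6.
Primary stress: syllable 6 → lo.lek.ku.drof.god.ˈfo.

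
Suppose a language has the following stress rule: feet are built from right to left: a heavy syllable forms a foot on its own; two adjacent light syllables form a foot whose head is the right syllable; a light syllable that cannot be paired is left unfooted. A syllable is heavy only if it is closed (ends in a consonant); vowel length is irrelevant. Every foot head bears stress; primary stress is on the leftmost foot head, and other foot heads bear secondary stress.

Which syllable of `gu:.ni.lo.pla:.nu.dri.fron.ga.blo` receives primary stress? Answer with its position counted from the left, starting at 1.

Weights: 1 gu: L, 2 ni L, 3 lo L, 4 pla: L, 5 nu L, 6 dri L, 7 fron H, 8 ga L, 9 blo L.
Parse right to left (heavy = foot alone; LL = one foot; stranded L unfooted): (gu:.ˈni) (lo.ˈpla:) (nu.ˈdri) (ˈfron) (ga.ˈblo).
Foot heads: 2, 4, 6, 7, 9.
Primary stress on the leftmost head = syllable 2.
Primary stress: syllable 2 → gu:.ˈni.lo.pla:.nu.dri.fron.ga.blo.

2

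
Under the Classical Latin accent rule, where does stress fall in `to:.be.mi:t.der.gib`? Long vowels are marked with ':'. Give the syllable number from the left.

Classical Latin: stress the penult if heavy (long vowel or closed), else the antepenult.
Weights: 3 mi:t H, 4 der H, 5 gib H.
The penult (syllable 4, der) is heavy, so it takes stress.
Stress on syllable 4: to:.be.mi:t.ˈder.gib.

4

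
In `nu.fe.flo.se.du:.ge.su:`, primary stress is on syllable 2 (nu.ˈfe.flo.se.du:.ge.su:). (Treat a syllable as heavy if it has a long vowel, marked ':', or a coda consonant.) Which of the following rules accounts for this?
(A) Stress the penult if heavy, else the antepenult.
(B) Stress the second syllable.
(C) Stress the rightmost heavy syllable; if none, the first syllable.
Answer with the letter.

Rule A → syllable 5 (observed: 2).
Rule B → syllable 2 ✓.
Rule C → syllable 7 (observed: 2).

B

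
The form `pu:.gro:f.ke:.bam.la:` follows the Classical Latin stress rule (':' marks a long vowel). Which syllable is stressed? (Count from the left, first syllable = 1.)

4

Classical Latin: stress the penult if heavy (long vowel or closed), else the antepenult.
Weights: 3 ke: H, 4 bam H, 5 la: H.
The penult (syllable 4, bam) is heavy, so it takes stress.
Stress on syllable 4: pu:.gro:f.ke:.ˈbam.la:.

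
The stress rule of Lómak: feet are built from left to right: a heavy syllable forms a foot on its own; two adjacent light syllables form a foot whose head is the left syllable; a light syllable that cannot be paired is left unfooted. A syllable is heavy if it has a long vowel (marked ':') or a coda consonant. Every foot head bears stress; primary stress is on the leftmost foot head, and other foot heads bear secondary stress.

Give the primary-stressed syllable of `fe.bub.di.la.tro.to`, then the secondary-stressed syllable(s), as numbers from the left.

Weights: 1 fe L, 2 bub H, 3 di L, 4 la L, 5 tro L, 6 to L.
Parse left to right (heavy = foot alone; LL = one foot; stranded L unfooted): fe (ˈbub) (ˈdi.la) (ˈtro.to).
Foot heads: 2, 3, 5.
Primary stress on the leftmost head = syllable 2.
Secondary stress on 3, 5: fe.ˈbub.ˌdi.la.ˌtro.to.

primary 2, secondary 3, 5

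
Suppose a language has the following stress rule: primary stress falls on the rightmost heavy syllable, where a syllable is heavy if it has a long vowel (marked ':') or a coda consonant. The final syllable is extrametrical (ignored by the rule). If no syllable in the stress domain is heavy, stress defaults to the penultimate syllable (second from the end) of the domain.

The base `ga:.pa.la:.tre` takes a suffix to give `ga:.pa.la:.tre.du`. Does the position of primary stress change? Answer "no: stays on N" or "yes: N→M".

no: stays on 3

Base `ga:.pa.la:.tre` (4 syllables):
  The final syllable (4, tre) is extrametrical; the stress domain is syllables 1–3.
  Weights: 1 ga: H, 2 pa L, 3 la: H.
  Heavy syllables in the domain: 1, 3. The rightmost is syllable 3 (la:).
  → primary stress on syllable 3.
Suffixed `ga:.pa.la:.tre.du` (5 syllables):
  The final syllable (5, du) is extrametrical; the stress domain is syllables 1–4.
  Weights: 1 ga: H, 2 pa L, 3 la: H, 4 tre L.
  Heavy syllables in the domain: 1, 3. The rightmost is syllable 3 (la:).
  → primary stress on syllable 3.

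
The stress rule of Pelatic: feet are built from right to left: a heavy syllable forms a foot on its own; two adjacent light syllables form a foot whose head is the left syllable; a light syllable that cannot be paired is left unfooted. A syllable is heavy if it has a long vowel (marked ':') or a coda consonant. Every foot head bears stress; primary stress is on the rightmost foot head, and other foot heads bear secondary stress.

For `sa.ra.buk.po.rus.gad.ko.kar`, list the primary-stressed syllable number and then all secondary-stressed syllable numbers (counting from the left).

Weights: 1 sa L, 2 ra L, 3 buk H, 4 po L, 5 rus H, 6 gad H, 7 ko L, 8 kar H.
Parse right to left (heavy = foot alone; LL = one foot; stranded L unfooted): (ˈsa.ra) (ˈbuk) po (ˈrus) (ˈgad) ko (ˈkar).
Foot heads: 1, 3, 5, 6, 8.
Primary stress on the rightmost head = syllable 8.
Secondary stress on 1, 3, 5, 6: ˌsa.ra.ˌbuk.po.ˌrus.ˌgad.ko.ˈkar.

primary 8, secondary 1, 3, 5, 6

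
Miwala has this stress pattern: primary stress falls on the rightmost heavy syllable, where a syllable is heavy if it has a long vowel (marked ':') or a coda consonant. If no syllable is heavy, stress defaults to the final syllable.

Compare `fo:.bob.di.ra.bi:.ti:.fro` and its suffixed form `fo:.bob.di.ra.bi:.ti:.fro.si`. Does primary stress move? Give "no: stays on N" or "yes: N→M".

Base `fo:.bob.di.ra.bi:.ti:.fro` (7 syllables):
  Weights: 1 fo: H, 2 bob H, 3 di L, 4 ra L, 5 bi: H, 6 ti: H, 7 fro L.
  Heavy syllables in the domain: 1, 2, 5, 6. The rightmost is syllable 6 (ti:).
  → primary stress on syllable 6.
Suffixed `fo:.bob.di.ra.bi:.ti:.fro.si` (8 syllables):
  Weights: 1 fo: H, 2 bob H, 3 di L, 4 ra L, 5 bi: H, 6 ti: H, 7 fro L, 8 si L.
  Heavy syllables in the domain: 1, 2, 5, 6. The rightmost is syllable 6 (ti:).
  → primary stress on syllable 6.

no: stays on 6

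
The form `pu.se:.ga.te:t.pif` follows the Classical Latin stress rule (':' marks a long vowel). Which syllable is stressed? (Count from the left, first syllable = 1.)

Classical Latin: stress the penult if heavy (long vowel or closed), else the antepenult.
Weights: 3 ga L, 4 te:t H, 5 pif H.
The penult (syllable 4, te:t) is heavy, so it takes stress.
Stress on syllable 4: pu.se:.ga.ˈte:t.pif.

4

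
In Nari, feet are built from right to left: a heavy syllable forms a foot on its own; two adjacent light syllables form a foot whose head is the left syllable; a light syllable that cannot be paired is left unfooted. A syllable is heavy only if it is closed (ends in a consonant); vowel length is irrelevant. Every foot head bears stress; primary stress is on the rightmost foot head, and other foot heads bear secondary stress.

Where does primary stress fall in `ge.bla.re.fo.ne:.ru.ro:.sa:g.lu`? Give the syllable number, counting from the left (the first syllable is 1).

Weights: 1 ge L, 2 bla L, 3 re L, 4 fo L, 5 ne: L, 6 ru L, 7 ro: L, 8 sa:g H, 9 lu L.
Parse right to left (heavy = foot alone; LL = one foot; stranded L unfooted): ge (ˈbla.re) (ˈfo.ne:) (ˈru.ro:) (ˈsa:g) lu.
Foot heads: 2, 4, 6, 8.
Primary stress on the rightmost head = syllable 8.
Primary stress: syllable 8 → ge.bla.re.fo.ne:.ru.ro:.ˈsa:g.lu.

8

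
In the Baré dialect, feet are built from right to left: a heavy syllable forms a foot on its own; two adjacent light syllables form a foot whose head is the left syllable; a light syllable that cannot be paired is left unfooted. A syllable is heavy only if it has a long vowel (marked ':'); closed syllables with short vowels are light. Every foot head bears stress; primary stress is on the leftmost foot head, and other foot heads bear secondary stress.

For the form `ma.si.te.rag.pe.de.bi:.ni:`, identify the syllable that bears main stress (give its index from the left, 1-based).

Weights: 1 ma L, 2 si L, 3 te L, 4 rag L, 5 pe L, 6 de L, 7 bi: H, 8 ni: H.
Parse right to left (heavy = foot alone; LL = one foot; stranded L unfooted): (ˈma.si) (ˈte.rag) (ˈpe.de) (ˈbi:) (ˈni:).
Foot heads: 1, 3, 5, 7, 8.
Primary stress on the leftmost head = syllable 1.
Primary stress: syllable 1 → ˈma.si.te.rag.pe.de.bi:.ni:.

1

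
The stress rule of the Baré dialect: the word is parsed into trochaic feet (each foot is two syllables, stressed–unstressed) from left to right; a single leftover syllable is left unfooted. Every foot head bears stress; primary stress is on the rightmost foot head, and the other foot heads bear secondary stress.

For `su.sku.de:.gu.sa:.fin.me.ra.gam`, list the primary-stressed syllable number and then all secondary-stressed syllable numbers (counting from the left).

Parse left to right into trochaic (ˈσσ) feet: (ˈsu.sku) (ˈde:.gu) (ˈsa:.fin) (ˈme.ra) gam. Syllable 9 is left unfooted.
Foot heads (stressed positions): 1, 3, 5, 7.
End Rule Rightmost: primary stress on the rightmost head = syllable 7.
Secondary stress on 1, 3, 5: ˌsu.sku.ˌde:.gu.ˌsa:.fin.ˈme.ra.gam.

primary 7, secondary 1, 3, 5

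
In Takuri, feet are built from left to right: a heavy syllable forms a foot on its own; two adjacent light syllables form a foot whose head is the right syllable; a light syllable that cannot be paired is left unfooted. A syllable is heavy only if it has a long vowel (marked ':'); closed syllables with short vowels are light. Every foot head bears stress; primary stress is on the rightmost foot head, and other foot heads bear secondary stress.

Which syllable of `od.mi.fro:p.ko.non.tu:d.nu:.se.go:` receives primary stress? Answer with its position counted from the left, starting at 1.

Weights: 1 od L, 2 mi L, 3 fro:p H, 4 ko L, 5 non L, 6 tu:d H, 7 nu: H, 8 se L, 9 go: H.
Parse left to right (heavy = foot alone; LL = one foot; stranded L unfooted): (od.ˈmi) (ˈfro:p) (ko.ˈnon) (ˈtu:d) (ˈnu:) se (ˈgo:).
Foot heads: 2, 3, 5, 6, 7, 9.
Primary stress on the rightmost head = syllable 9.
Primary stress: syllable 9 → od.mi.fro:p.ko.non.tu:d.nu:.se.ˈgo:.

9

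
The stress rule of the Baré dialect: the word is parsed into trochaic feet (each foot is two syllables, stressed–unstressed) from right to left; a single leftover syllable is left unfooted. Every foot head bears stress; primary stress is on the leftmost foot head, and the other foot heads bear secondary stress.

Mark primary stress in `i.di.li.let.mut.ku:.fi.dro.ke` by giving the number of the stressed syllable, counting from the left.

Parse right to left into trochaic (ˈσσ) feet: i (ˈdi.li) (ˈlet.mut) (ˈku:.fi) (ˈdro.ke). Syllable 1 is left unfooted.
Foot heads (stressed positions): 2, 4, 6, 8.
End Rule Leftmost: primary stress on the leftmost head = syllable 2.
Primary stress: syllable 2 → i.ˈdi.li.let.mut.ku:.fi.dro.ke.

2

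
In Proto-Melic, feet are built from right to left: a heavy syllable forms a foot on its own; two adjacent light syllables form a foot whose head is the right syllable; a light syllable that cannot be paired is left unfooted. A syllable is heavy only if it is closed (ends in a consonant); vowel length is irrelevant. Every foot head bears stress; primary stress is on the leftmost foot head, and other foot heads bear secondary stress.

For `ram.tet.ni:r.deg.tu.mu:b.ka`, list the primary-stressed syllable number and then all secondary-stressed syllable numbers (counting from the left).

Weights: 1 ram H, 2 tet H, 3 ni:r H, 4 deg H, 5 tu L, 6 mu:b H, 7 ka L.
Parse right to left (heavy = foot alone; LL = one foot; stranded L unfooted): (ˈram) (ˈtet) (ˈni:r) (ˈdeg) tu (ˈmu:b) ka.
Foot heads: 1, 2, 3, 4, 6.
Primary stress on the leftmost head = syllable 1.
Secondary stress on 2, 3, 4, 6: ˈram.ˌtet.ˌni:r.ˌdeg.tu.ˌmu:b.ka.

primary 1, secondary 2, 3, 4, 6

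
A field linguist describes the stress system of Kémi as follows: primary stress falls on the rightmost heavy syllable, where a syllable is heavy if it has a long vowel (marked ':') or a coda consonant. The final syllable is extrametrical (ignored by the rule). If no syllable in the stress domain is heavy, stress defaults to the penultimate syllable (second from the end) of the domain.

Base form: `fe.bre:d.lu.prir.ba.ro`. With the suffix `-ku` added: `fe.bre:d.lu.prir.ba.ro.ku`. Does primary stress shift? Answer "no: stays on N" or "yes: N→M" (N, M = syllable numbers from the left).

no: stays on 4

Base `fe.bre:d.lu.prir.ba.ro` (6 syllables):
  The final syllable (6, ro) is extrametrical; the stress domain is syllables 1–5.
  Weights: 1 fe L, 2 bre:d H, 3 lu L, 4 prir H, 5 ba L.
  Heavy syllables in the domain: 2, 4. The rightmost is syllable 4 (prir).
  → primary stress on syllable 4.
Suffixed `fe.bre:d.lu.prir.ba.ro.ku` (7 syllables):
  The final syllable (7, ku) is extrametrical; the stress domain is syllables 1–6.
  Weights: 1 fe L, 2 bre:d H, 3 lu L, 4 prir H, 5 ba L, 6 ro L.
  Heavy syllables in the domain: 2, 4. The rightmost is syllable 4 (prir).
  → primary stress on syllable 4.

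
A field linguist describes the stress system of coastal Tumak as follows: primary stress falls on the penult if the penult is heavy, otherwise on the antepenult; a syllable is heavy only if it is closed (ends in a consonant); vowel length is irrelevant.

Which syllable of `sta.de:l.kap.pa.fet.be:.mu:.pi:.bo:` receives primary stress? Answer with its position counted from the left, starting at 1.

Weights: 7 mu: L, 8 pi: L, 9 bo: L.
The penult (syllable 8, pi:) is light, so stress falls on the antepenult (syllable 7, mu:).
Primary stress: syllable 7 → sta.de:l.kap.pa.fet.be:.ˈmu:.pi:.bo:.

7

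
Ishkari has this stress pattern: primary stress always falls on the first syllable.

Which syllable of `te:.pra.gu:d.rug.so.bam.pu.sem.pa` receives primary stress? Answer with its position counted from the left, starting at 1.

The word has 9 syllables; the first syllable is syllable 1 (te:).
Primary stress: syllable 1 → ˈte:.pra.gu:d.rug.so.bam.pu.sem.pa.

1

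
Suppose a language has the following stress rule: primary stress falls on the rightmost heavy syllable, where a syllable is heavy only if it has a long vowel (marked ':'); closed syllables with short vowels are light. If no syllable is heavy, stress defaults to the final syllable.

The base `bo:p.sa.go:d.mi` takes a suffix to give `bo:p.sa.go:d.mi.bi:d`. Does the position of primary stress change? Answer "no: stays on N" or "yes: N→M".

Base `bo:p.sa.go:d.mi` (4 syllables):
  Weights: 1 bo:p H, 2 sa L, 3 go:d H, 4 mi L.
  Heavy syllables in the domain: 1, 3. The rightmost is syllable 3 (go:d).
  → primary stress on syllable 3.
Suffixed `bo:p.sa.go:d.mi.bi:d` (5 syllables):
  Weights: 1 bo:p H, 2 sa L, 3 go:d H, 4 mi L, 5 bi:d H.
  Heavy syllables in the domain: 1, 3, 5. The rightmost is syllable 5 (bi:d).
  → primary stress on syllable 5.

yes: 3→5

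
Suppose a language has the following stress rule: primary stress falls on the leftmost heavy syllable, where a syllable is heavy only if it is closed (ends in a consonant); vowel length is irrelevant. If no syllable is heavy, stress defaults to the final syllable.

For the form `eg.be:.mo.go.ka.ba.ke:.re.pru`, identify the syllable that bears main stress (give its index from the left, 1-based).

1

Weights: 1 eg H, 2 be: L, 3 mo L, 4 go L, 5 ka L, 6 ba L, 7 ke: L, 8 re L, 9 pru L.
Heavy syllables in the domain: 1. The leftmost is syllable 1 (eg).
Primary stress: syllable 1 → ˈeg.be:.mo.go.ka.ba.ke:.re.pru.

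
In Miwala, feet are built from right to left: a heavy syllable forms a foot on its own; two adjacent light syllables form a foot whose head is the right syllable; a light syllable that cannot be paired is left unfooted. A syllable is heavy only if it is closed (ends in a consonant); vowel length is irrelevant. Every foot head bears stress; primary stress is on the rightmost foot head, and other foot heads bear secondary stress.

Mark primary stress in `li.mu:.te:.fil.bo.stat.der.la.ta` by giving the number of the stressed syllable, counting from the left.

Weights: 1 li L, 2 mu: L, 3 te: L, 4 fil H, 5 bo L, 6 stat H, 7 der H, 8 la L, 9 ta L.
Parse right to left (heavy = foot alone; LL = one foot; stranded L unfooted): li (mu:.ˈte:) (ˈfil) bo (ˈstat) (ˈder) (la.ˈta).
Foot heads: 3, 4, 6, 7, 9.
Primary stress on the rightmost head = syllable 9.
Primary stress: syllable 9 → li.mu:.te:.fil.bo.stat.der.la.ˈta.

9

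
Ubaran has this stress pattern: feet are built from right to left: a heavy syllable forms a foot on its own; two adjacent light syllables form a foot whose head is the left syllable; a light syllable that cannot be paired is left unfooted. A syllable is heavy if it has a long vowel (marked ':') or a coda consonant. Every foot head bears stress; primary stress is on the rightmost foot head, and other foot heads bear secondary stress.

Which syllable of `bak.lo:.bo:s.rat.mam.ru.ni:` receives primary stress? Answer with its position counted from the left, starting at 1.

Weights: 1 bak H, 2 lo: H, 3 bo:s H, 4 rat H, 5 mam H, 6 ru L, 7 ni: H.
Parse right to left (heavy = foot alone; LL = one foot; stranded L unfooted): (ˈbak) (ˈlo:) (ˈbo:s) (ˈrat) (ˈmam) ru (ˈni:).
Foot heads: 1, 2, 3, 4, 5, 7.
Primary stress on the rightmost head = syllable 7.
Primary stress: syllable 7 → bak.lo:.bo:s.rat.mam.ru.ˈni:.

7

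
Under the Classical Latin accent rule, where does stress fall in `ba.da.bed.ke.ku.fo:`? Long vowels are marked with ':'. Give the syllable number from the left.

4

Classical Latin: stress the penult if heavy (long vowel or closed), else the antepenult.
Weights: 4 ke L, 5 ku L, 6 fo: H.
The penult (syllable 5, ku) is light, so stress falls on the antepenult (syllable 4, ke).
Stress on syllable 4: ba.da.bed.ˈke.ku.fo:.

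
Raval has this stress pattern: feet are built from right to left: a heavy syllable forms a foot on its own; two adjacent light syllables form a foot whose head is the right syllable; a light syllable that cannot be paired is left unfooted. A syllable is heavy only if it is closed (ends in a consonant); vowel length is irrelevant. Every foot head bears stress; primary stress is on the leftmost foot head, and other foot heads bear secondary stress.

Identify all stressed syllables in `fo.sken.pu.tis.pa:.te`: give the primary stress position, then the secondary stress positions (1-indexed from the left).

primary 2, secondary 4, 6

Weights: 1 fo L, 2 sken H, 3 pu L, 4 tis H, 5 pa: L, 6 te L.
Parse right to left (heavy = foot alone; LL = one foot; stranded L unfooted): fo (ˈsken) pu (ˈtis) (pa:.ˈte).
Foot heads: 2, 4, 6.
Primary stress on the leftmost head = syllable 2.
Secondary stress on 4, 6: fo.ˈsken.pu.ˌtis.pa:.ˌte.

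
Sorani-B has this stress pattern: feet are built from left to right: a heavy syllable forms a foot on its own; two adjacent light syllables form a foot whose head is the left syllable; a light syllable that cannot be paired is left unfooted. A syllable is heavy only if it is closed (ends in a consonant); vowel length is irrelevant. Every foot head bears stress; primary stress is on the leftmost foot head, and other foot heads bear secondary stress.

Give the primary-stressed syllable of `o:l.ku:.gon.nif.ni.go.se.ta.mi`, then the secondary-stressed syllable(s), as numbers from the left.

primary 1, secondary 3, 4, 5, 7

Weights: 1 o:l H, 2 ku: L, 3 gon H, 4 nif H, 5 ni L, 6 go L, 7 se L, 8 ta L, 9 mi L.
Parse left to right (heavy = foot alone; LL = one foot; stranded L unfooted): (ˈo:l) ku: (ˈgon) (ˈnif) (ˈni.go) (ˈse.ta) mi.
Foot heads: 1, 3, 4, 5, 7.
Primary stress on the leftmost head = syllable 1.
Secondary stress on 3, 4, 5, 7: ˈo:l.ku:.ˌgon.ˌnif.ˌni.go.ˌse.ta.mi.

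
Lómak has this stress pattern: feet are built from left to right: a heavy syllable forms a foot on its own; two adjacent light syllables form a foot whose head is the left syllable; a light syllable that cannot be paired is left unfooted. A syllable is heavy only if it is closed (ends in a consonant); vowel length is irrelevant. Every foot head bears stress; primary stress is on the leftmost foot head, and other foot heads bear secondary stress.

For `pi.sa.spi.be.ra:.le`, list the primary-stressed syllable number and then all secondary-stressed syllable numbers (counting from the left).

Weights: 1 pi L, 2 sa L, 3 spi L, 4 be L, 5 ra: L, 6 le L.
Parse left to right (heavy = foot alone; LL = one foot; stranded L unfooted): (ˈpi.sa) (ˈspi.be) (ˈra:.le).
Foot heads: 1, 3, 5.
Primary stress on the leftmost head = syllable 1.
Secondary stress on 3, 5: ˈpi.sa.ˌspi.be.ˌra:.le.

primary 1, secondary 3, 5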